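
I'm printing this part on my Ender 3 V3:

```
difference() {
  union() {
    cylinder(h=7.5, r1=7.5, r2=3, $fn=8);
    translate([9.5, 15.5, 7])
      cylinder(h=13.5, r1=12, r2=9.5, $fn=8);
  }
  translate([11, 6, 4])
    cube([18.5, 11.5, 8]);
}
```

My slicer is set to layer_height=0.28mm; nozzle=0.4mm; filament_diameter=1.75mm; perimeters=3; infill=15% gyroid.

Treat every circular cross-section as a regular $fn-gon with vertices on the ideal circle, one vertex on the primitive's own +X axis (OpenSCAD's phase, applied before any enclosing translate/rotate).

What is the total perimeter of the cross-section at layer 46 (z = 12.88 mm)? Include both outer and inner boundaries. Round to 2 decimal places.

At z = 12.88 mm: the cone is not intersected at this z (z outside [0, 7.5]); the cone at (9.5, 15.5) (r1=12→r2=9.5) has section circumradius 10.911 here — a regular 8-gon (perimeter = 2·8·10.911·sin(180°/8) = 66.81 mm); Combining (union): only the cone at (9.5, 15.5) is present, so the union is just that shape — boundary = 66.81 mm; the cube at (11, 6) does not reach this height (z outside [4, 12]); Taking the first minus the rest: none of the subtracted shapes is present at this height, so the result so far is unchanged — boundary = 66.81 mm. Overall, the cross-section is a single solid region. Total boundary length (outer) = 66.81 mm.

66.81 mm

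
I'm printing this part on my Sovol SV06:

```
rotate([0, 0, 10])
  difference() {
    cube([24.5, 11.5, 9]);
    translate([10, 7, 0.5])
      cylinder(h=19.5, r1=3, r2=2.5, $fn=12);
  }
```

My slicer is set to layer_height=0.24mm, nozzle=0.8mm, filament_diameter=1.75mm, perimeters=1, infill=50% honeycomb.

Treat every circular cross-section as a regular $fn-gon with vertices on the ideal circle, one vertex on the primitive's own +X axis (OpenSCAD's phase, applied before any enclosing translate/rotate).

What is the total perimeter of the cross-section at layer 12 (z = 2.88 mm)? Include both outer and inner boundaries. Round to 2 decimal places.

At z = 2.88 mm: the cube (footprint 24.5×11.5) is included at this height (perimeter 72.00 mm); the cone at (10, 7) contributes a regular 12-gon of circumradius 2.939 (interpolated between r1=3 and r2=2.5 at t=0.122) (perimeter = 2·12·2.939·sin(180°/12) = 18.26 mm); After the difference (first − rest): starting from the 24.5×11.5 cube, the cone at (10, 7) lies wholly inside it (removes its full 25.91 mm² and its 18.26 mm outline becomes a hole wall) — boundary (outer + 1 inner loop) = 90.26 mm; (rotated 10° about Z; rotation is an isometry so areas/perimeters/island counts are preserved). Overall, the cross-section is one region with 1 hole. Total boundary length (outer + inner) = 90.26 mm.

90.26 mm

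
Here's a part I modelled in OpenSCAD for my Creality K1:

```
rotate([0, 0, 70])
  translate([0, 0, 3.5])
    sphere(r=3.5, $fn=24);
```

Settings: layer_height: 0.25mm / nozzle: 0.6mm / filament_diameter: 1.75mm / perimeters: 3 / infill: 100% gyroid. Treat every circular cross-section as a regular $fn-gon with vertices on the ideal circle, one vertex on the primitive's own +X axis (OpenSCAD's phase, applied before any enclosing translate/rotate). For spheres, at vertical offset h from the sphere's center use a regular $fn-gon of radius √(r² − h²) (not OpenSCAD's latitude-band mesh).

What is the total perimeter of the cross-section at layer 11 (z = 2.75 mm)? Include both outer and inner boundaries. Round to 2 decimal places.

At z = 2.75 mm: the r=3.5 sphere slices to a regular 24-gon of circumradius 3.419 (√(r²−h²) with h=0.75 from center) (perimeter = 2·24·3.419·sin(180°/24) = 21.42 mm); (rotated 70° about Z; rotation is an isometry so areas/perimeters/island counts are preserved). Overall, the cross-section is a single solid region. Total boundary length (outer) = 21.42 mm.

21.42 mm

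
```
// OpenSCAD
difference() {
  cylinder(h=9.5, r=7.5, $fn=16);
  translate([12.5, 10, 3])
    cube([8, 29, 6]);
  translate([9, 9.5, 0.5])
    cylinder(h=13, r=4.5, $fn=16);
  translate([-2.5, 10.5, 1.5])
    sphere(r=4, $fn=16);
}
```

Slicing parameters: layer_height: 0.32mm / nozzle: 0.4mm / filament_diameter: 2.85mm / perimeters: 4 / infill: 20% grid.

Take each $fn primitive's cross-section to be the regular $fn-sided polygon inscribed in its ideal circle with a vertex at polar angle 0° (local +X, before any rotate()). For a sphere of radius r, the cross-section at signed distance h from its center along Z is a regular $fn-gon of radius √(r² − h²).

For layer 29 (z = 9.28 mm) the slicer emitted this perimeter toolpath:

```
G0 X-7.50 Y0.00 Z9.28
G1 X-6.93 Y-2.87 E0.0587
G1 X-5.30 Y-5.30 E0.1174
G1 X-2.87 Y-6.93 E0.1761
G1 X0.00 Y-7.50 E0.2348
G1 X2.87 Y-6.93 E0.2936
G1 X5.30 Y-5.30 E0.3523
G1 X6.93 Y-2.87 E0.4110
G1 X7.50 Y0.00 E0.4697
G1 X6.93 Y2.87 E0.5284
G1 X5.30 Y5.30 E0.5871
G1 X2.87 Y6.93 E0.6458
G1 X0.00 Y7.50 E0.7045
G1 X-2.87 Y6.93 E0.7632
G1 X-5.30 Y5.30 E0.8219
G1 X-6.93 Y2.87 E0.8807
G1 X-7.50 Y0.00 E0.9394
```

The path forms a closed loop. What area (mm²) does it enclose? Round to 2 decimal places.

Apply the shoelace formula to the sequence of (X, Y) vertices; enclosed area = 172.17 mm².

172.17 mm²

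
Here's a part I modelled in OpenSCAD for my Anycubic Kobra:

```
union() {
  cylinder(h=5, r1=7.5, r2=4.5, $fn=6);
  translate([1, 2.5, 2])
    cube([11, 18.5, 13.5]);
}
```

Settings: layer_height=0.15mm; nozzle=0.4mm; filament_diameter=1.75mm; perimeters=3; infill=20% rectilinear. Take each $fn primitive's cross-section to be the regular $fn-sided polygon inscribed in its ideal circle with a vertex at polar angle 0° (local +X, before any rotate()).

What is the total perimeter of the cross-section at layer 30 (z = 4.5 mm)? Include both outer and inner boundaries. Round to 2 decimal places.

80.47 mm

At z = 4.5 mm: the cone (r1=7.5→r2=4.5) has section circumradius 4.800 here — a regular 6-gon (perimeter = 2·6·4.800·sin(180°/6) = 28.80 mm); the 11×18.5 cube at (1, 2.5) contributes its full rectangle (perimeter 59.00 mm); Combining (union): the regions partially overlap (shared area 3.11 mm²), so the edge portions inside another operand are dropped and the merged outline is re-measured after clipping — boundary = 80.47 mm. Overall, the cross-section is a single solid region. Total boundary length (outer) = 80.47 mm.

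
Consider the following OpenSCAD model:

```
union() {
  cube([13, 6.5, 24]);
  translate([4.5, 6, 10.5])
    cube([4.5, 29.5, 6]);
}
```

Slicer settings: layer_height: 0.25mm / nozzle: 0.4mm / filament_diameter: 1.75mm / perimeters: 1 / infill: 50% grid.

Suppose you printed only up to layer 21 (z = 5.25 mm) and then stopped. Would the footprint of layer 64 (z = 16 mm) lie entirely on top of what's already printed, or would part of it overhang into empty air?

Compare the two slices. At z = 5.25: the cube is present — its section is the full 13×6.5 rectangle (area 84.50 mm²); the cube at (4.5, 6) is not intersected at this z (z outside [10.5, 16.5]); Combining (union): only the 13×6.5 cube is present, so the union is just that shape — area = 84.50 mm². At z = 16: the cube is present — its section is the full 13×6.5 rectangle (area 84.50 mm²); the 4.5×29.5 cube at (4.5, 6) contributes its full rectangle (area 132.75 mm²); Combining (union): the regions partially overlap — summed areas 217.25 mm² minus the doubly-counted overlap 2.25 mm² gives 215.00 mm² — area = 215.00 mm². Checking containment: at z = 16 the cross-section extends beyond the z = 5.25 cross-section by about 130.50 mm².

part overhangs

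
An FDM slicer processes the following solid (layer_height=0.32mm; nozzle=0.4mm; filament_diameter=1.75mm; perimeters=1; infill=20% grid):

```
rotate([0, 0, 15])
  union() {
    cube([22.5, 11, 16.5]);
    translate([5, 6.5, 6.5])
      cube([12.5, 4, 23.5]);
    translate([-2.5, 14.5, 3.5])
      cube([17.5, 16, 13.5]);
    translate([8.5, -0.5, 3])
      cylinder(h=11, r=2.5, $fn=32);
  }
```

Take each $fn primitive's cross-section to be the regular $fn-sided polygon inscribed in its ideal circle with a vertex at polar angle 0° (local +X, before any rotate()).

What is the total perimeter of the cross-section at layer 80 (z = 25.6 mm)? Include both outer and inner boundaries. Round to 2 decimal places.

At z = 25.6 mm: the cube is not intersected at this z (z outside [0, 16.5]); the 12.5×4 cube at (5, 6.5) contributes its full rectangle (perimeter 33.00 mm); the cube at (-2.5, 14.5) is not intersected at this z (z outside [3.5, 17]); the cylinder at (8.5, -0.5) is absent (z outside [3, 14]); Merging all regions: only the 12.5×4 cube at (5, 6.5) is present, so the union is just that shape — boundary = 33.00 mm; (whole slice rotated 15° about Z — lengths, areas and connectivity unchanged). Overall, the cross-section is a single solid region. Total boundary length (outer) = 33.00 mm.

33.00 mm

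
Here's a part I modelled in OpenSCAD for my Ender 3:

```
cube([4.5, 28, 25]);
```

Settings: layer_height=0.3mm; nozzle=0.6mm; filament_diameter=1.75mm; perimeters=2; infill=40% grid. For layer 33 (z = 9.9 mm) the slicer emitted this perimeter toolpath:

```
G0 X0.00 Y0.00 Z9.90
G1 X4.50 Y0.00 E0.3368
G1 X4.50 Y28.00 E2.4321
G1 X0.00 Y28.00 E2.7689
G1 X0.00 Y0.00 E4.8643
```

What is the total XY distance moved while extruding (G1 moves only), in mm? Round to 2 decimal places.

65.00 mm

Sum the Euclidean lengths of each G1 segment: total = 65.00 mm.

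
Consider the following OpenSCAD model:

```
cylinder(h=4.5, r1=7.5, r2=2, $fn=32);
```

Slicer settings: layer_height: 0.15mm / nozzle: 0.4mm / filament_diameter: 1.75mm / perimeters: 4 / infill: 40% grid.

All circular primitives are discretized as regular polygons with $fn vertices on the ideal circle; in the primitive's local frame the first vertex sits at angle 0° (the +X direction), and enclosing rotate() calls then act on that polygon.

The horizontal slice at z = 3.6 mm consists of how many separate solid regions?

At z = 3.6 mm: the cone: at t=0.800 of its height the radius interpolates to r₁+(r₂−r₁)t = 3.100, giving a regular 32-gon of that circumradius. The result has 1 disconnected region.

1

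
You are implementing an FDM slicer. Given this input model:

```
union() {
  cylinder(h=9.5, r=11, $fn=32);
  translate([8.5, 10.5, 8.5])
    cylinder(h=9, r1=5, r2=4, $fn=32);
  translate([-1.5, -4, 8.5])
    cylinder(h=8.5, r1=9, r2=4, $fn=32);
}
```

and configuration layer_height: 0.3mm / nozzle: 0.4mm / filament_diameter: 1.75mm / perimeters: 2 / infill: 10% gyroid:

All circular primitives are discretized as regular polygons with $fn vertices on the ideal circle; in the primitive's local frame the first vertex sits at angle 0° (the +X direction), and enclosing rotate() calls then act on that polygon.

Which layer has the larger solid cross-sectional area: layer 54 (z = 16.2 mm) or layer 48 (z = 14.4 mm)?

layer 48 (z = 14.4 mm)

Layer 54 (z = 16.2): the cylinder does not reach this height (z outside [0, 9.5]); the cone at (8.5, 10.5) contributes a regular 32-gon of circumradius 4.144 (interpolated between r1=5 and r2=4 at t=0.856) (area = (32/2)·4.144²·sin(360°/32) = 53.62 mm²); the cone at (-1.5, -4) contributes a regular 32-gon of circumradius 4.471 (interpolated between r1=9 and r2=4 at t=0.906) (area = (32/2)·4.471²·sin(360°/32) = 62.39 mm²); Merging all regions: the 2 present regions are separate (no shared area or edge), so areas and boundary lengths simply add and each stays a separate island — area = 116.00 mm². So its area = 116.00 mm². Layer 48 (z = 14.4): the cylinder does not reach this height (z outside [0, 9.5]); the cone at (8.5, 10.5) contributes a regular 32-gon of circumradius 4.344 (interpolated between r1=5 and r2=4 at t=0.656) (area = (32/2)·4.344²·sin(360°/32) = 58.91 mm²); the cone at (-1.5, -4) (r1=9→r2=4) has section circumradius 5.529 here — a regular 32-gon (area = (32/2)·5.529²·sin(360°/32) = 95.44 mm²); Merging all regions: the 2 present regions are separate (no shared area or edge), so areas and boundary lengths simply add and each stays a separate island — area = 154.35 mm². So its area = 154.35 mm². Layer 48 is larger (154.35 vs 116.00 mm²).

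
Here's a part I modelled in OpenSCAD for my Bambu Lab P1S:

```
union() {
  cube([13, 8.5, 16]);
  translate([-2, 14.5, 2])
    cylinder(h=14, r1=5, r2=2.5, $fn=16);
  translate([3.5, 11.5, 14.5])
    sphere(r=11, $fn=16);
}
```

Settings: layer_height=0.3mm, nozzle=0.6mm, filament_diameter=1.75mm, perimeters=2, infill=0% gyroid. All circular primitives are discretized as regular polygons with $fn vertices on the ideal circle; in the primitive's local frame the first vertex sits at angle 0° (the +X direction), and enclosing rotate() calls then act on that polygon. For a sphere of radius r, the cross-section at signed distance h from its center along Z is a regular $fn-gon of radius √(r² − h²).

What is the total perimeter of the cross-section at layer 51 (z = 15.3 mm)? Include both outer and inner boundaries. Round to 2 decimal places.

At z = 15.3 mm: the cube (footprint 13×8.5) is included at this height (perimeter 43.00 mm); the cone at (-2, 14.5): at t=0.950 of its height the radius interpolates to r₁+(r₂−r₁)t = 2.625, giving a regular 16-gon of that circumradius (perimeter = 2·16·2.625·sin(180°/16) = 16.39 mm); the r=11 sphere at (3.5, 11.5) slices to a regular 16-gon of circumradius 10.971 (√(r²−h²) with h=0.8 from center) (perimeter = 2·16·10.971·sin(180°/16) = 68.49 mm); Combining (union): the regions partially overlap (shared area 106.67 mm²), so the edge portions inside another operand are dropped and the merged outline is re-measured after clipping — boundary = 73.80 mm. Overall, the cross-section is a single solid region. Total boundary length (outer) = 73.80 mm.

73.80 mm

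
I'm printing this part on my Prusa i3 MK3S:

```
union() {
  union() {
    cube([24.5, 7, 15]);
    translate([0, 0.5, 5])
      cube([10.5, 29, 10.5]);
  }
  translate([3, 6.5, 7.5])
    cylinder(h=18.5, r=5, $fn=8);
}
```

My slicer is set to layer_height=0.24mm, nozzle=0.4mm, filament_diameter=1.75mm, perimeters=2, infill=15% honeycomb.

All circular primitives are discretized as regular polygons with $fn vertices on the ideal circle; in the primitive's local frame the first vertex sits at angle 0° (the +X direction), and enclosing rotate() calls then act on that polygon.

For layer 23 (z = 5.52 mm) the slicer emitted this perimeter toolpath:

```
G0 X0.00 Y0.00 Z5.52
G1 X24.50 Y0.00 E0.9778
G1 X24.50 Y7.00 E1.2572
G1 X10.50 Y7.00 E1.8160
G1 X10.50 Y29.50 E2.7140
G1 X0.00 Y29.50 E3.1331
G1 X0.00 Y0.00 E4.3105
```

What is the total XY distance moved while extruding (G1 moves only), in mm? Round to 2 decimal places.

108.00 mm

Sum the Euclidean lengths of each G1 segment: total = 108.00 mm.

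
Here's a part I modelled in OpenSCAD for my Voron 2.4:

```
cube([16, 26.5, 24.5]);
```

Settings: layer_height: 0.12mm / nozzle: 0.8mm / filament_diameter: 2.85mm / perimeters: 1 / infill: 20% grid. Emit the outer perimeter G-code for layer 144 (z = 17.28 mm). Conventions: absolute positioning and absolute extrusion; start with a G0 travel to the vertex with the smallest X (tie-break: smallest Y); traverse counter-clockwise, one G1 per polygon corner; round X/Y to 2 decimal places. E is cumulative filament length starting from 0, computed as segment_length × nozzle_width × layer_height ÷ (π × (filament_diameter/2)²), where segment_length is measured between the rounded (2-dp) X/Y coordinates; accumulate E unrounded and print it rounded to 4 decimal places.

G0 X0.00 Y0.00 Z17.28
G1 X16.00 Y0.00 E0.2408
G1 X16.00 Y26.50 E0.6396
G1 X0.00 Y26.50 E0.8803
G1 X0.00 Y0.00 E1.2791

At z = 17.28 mm: the cube is present — its section is the full 16×26.5 rectangle. The outline is a single polygon with 4 vertices. Extrusion per mm of travel: 0.8 × 0.12 / (π × 1.425²) = 0.015048. Accumulating E over each segment gives final E = 1.2791.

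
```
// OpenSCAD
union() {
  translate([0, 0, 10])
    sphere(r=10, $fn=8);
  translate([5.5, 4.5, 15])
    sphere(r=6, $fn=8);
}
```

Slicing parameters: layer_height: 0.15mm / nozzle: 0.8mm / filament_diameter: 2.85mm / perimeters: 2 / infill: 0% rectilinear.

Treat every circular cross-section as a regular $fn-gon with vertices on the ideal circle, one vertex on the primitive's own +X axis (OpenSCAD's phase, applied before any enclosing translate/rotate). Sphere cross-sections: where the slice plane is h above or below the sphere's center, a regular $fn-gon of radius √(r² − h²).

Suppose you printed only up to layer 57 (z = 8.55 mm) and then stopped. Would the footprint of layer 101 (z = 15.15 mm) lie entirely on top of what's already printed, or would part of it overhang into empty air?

part overhangs

Compare the two slices. At z = 8.55: the r=10 sphere contributes a regular 8-gon of circumradius √(10²−1.45²) = 9.894 (area = (8/2)·9.894²·sin(360°/8) = 276.90 mm²); the sphere at (5.5, 4.5) is not intersected at this z (|z−center|=6.450 > r=6); Taking the union: only the r=10 sphere is present, so the union is just that shape — area = 276.90 mm². At z = 15.15: the r=10 sphere slices to a regular 8-gon of circumradius 8.572 (√(r²−h²) with h=5.15 from center) (area = (8/2)·8.572²·sin(360°/8) = 207.83 mm²); the sphere at (5.5, 4.5): section is a regular 8-gon, circumradius = √(r²−h²) = √(6²−0.15²) = 5.998 (area = (8/2)·5.998²·sin(360°/8) = 101.76 mm²); Taking the union: the regions partially overlap — summed areas 309.59 mm² minus the doubly-counted overlap 54.13 mm² gives 255.46 mm² — area = 255.46 mm². Checking containment: at z = 15.15 the cross-section extends beyond the z = 8.55 cross-section by about 32.22 mm².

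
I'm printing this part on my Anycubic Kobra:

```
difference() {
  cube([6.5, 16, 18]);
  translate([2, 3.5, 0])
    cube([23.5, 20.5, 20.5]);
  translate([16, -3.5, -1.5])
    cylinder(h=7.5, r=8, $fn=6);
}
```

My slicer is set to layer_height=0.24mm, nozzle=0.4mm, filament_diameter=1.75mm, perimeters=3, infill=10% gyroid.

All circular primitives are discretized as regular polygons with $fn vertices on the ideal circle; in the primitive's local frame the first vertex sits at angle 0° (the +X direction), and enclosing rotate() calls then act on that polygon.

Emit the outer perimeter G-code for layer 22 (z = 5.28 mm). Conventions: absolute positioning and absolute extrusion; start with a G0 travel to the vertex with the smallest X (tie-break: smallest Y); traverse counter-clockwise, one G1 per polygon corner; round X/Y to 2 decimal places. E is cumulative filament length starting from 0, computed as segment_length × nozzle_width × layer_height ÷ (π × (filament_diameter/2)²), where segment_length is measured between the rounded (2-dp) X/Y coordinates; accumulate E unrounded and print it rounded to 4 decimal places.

At z = 5.28 mm: the cube is present — its section is the full 6.5×16 rectangle; the 23.5×20.5 cube at (2, 3.5) contributes its full rectangle; the r=8 cylinder at (16, -3.5) contributes a regular 6-gon of circumradius 8; After the difference (first − rest): starting from the 6.5×16 cube, the 23.5×20.5 cube at (2, 3.5) partially overlaps it — only the 56.25 mm² overlap (of its 481.75 mm²) is removed, clipping the outline; the r=8 cylinder at (16, -3.5) misses the remaining region (no effect) — 1 connected region. The outline is a single polygon with 6 vertices. Extrusion per mm of travel: 0.4 × 0.24 / (π × 0.875²) = 0.039912. Accumulating E over each segment gives final E = 1.7960.

G0 X0.00 Y0.00 Z5.28
G1 X6.50 Y0.00 E0.2594
G1 X6.50 Y3.50 E0.3991
G1 X2.00 Y3.50 E0.5787
G1 X2.00 Y16.00 E1.0776
G1 X0.00 Y16.00 E1.1575
G1 X0.00 Y0.00 E1.7960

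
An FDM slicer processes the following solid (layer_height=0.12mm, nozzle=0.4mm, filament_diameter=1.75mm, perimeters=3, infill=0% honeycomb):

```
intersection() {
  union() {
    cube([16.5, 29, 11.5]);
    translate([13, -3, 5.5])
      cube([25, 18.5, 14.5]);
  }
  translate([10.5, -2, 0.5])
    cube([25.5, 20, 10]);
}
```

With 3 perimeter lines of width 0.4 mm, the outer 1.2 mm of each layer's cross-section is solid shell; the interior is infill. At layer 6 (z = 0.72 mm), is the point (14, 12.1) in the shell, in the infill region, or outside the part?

At z = 0.72 mm: the 16.5×29 cube contributes its full rectangle; the cube at (13, -3) is absent (z outside [5.5, 20]); Taking the union: only the 16.5×29 cube is present, so the union is just that shape — 1 connected region; the 25.5×20 cube at (10.5, -2) contributes its full rectangle; Taking the intersection: the 25.5×20 cube at (10.5, -2) partially overlaps the result so far; clipping to the common part keeps 108.00 mm² — 1 connected region. Overall, the cross-section is a single solid region. The nearest boundary edge runs (16.50, 18.00)→(16.50, 0.00); distance from the point to it = 2.50 mm. The point is inside the cross-section and 2.50 mm from the nearest boundary — more than the 1.2 mm shell width (3 × 0.4), so it's in the infill interior.

infill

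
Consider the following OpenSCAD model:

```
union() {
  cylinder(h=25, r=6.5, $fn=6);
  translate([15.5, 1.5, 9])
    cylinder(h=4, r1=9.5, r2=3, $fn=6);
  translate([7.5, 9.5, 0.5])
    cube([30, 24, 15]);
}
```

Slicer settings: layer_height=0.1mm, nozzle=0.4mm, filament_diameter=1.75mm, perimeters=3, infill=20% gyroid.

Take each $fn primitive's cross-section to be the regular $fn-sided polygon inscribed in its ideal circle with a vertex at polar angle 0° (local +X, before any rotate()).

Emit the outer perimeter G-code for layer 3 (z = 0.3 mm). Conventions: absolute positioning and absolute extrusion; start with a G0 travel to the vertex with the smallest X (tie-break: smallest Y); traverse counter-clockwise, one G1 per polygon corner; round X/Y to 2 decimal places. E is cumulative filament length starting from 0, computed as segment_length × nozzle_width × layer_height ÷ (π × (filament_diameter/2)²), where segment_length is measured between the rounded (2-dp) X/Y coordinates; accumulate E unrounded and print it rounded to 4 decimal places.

G0 X-6.50 Y0.00 Z0.30
G1 X-3.25 Y-5.63 E0.1081
G1 X3.25 Y-5.63 E0.2162
G1 X6.50 Y0.00 E0.3243
G1 X3.25 Y5.63 E0.4324
G1 X-3.25 Y5.63 E0.5405
G1 X-6.50 Y0.00 E0.6486

At z = 0.3 mm: the cylinder: section is a regular 6-gon, circumradius r=6.5; the cone at (15.5, 1.5) is not intersected at this z (z outside [9, 13]); the cube at (7.5, 9.5) is not intersected at this z (z outside [0.5, 15.5]); Taking the union: only the r=6.5 cylinder is present, so the union is just that shape — 1 connected region. The outline is a single polygon with 6 vertices. Extrusion per mm of travel: 0.4 × 0.1 / (π × 0.875²) = 0.016630. Accumulating E over each segment gives final E = 0.6486.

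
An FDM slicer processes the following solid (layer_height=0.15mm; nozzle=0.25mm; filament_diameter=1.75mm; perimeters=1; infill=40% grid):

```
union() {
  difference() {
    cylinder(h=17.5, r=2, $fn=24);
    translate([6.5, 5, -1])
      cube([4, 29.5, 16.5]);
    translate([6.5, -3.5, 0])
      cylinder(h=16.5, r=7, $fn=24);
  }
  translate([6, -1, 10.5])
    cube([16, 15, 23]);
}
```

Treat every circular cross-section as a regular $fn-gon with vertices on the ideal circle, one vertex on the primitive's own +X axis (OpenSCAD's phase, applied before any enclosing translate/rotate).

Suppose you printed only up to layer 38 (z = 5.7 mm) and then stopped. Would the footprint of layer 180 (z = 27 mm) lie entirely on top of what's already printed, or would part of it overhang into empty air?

Compare the two slices. At z = 5.7: the r=2 cylinder gives a regular 24-gon of circumradius 2 (constant along its height) (area = (24/2)·2.000²·sin(360°/24) = 12.42 mm²); the cube at (6.5, 5) is present — its section is the full 4×29.5 rectangle (area 118.00 mm²); the cylinder at (6.5, -3.5): section is a regular 24-gon, circumradius r=7 (area = (24/2)·7.000²·sin(360°/24) = 152.19 mm²); Subtracting the remaining from the first: starting from the r=2 cylinder (12.42 mm²), the 4×29.5 cube at (6.5, 5) misses the remaining region (no effect); the r=7 cylinder at (6.5, -3.5) partially overlaps it — only the 4.21 mm² overlap (of its 152.19 mm²) is removed, clipping the outline — area = 8.21 mm²; the cube at (6, -1) does not reach this height (z outside [10.5, 33.5]); Taking the union: only the result so far is present, so the union is just that shape — area = 8.21 mm². At z = 27: the cylinder is not intersected at this z (z outside [0, 17.5]); the cube at (6.5, 5) is absent (z outside [-1, 15.5]); the cylinder at (6.5, -3.5) is absent (z outside [0, 16.5]); Taking the first minus the rest: the first operand is absent here, so nothing remains; the cube at (6, -1) is present — its section is the full 16×15 rectangle (area 240.00 mm²); Merging all regions: only the 16×15 cube at (6, -1) is present, so the union is just that shape — area = 240.00 mm². Checking containment: at z = 27 the cross-section extends beyond the z = 5.7 cross-section by about 240.00 mm².

part overhangs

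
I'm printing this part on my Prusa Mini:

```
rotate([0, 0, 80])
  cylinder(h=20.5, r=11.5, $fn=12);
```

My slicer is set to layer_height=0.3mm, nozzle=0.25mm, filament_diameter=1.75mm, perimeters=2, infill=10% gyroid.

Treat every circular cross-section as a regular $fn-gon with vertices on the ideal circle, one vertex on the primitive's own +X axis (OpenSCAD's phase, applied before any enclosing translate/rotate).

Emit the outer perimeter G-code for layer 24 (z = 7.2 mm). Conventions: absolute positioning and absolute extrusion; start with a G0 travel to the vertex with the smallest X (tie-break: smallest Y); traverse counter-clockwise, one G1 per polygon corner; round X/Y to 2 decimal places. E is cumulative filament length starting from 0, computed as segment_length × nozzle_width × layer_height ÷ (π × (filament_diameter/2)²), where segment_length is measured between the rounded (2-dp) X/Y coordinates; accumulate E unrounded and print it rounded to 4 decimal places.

At z = 7.2 mm: the r=11.5 cylinder gives a regular 12-gon of circumradius 11.5 (constant along its height); (rotated 80° about Z; rotation is an isometry so areas/perimeters/island counts are preserved). The outline is a single polygon with 12 vertices. Extrusion per mm of travel: 0.25 × 0.3 / (π × 0.875²) = 0.031181. Accumulating E over each segment gives final E = 2.2278.

G0 X-11.33 Y2.00 Z7.20
G1 X-10.81 Y-3.93 E0.1856
G1 X-7.39 Y-8.81 E0.3714
G1 X-2.00 Y-11.33 E0.5570
G1 X3.93 Y-10.81 E0.7426
G1 X8.81 Y-7.39 E0.9284
G1 X11.33 Y-2.00 E1.1139
G1 X10.81 Y3.93 E1.2995
G1 X7.39 Y8.81 E1.4853
G1 X2.00 Y11.33 E1.6709
G1 X-3.93 Y10.81 E1.8565
G1 X-8.81 Y7.39 E2.0423
G1 X-11.33 Y2.00 E2.2278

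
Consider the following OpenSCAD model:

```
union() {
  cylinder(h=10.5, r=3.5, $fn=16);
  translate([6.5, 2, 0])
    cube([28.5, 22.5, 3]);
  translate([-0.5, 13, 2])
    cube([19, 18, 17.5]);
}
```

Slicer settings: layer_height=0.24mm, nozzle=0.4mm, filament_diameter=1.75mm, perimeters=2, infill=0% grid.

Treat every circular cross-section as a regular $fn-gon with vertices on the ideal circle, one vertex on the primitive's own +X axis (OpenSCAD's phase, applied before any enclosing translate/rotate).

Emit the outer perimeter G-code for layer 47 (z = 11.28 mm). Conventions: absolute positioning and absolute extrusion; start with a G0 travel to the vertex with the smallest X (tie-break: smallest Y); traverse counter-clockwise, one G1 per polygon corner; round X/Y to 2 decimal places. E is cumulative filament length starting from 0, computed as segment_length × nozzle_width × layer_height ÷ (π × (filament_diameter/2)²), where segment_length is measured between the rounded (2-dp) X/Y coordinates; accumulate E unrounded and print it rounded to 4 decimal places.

At z = 11.28 mm: the cylinder does not reach this height (z outside [0, 10.5]); the cube at (6.5, 2) does not reach this height (z outside [0, 3]); the 19×18 cube at (-0.5, 13) contributes its full rectangle; Merging all regions: only the 19×18 cube at (-0.5, 13) is present, so the union is just that shape — 1 connected region. The outline is a single polygon with 4 vertices. Extrusion per mm of travel: 0.4 × 0.24 / (π × 0.875²) = 0.039912. Accumulating E over each segment gives final E = 2.9535.

G0 X-0.50 Y13.00 Z11.28
G1 X18.50 Y13.00 E0.7583
G1 X18.50 Y31.00 E1.4767
G1 X-0.50 Y31.00 E2.2351
G1 X-0.50 Y13.00 E2.9535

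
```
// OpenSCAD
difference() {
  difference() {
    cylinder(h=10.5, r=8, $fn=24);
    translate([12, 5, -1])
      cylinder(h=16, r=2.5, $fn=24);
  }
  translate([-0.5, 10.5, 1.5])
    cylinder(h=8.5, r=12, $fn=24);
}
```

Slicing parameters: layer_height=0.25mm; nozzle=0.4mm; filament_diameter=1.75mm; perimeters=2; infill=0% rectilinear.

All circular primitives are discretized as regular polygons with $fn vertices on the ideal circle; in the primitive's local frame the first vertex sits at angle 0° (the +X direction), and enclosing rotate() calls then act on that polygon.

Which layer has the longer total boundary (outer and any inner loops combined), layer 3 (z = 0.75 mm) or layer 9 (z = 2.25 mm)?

layer 3 (z = 0.75 mm)

Layer 3 (z = 0.75): the r=8 cylinder gives a regular 24-gon of circumradius 8 (constant along its height) (perimeter = 2·24·8.000·sin(180°/24) = 50.12 mm); the cylinder at (12, 5): section is a regular 24-gon, circumradius r=2.5 (perimeter = 2·24·2.500·sin(180°/24) = 15.66 mm); Taking the first minus the rest: starting from the r=8 cylinder, the r=2.5 cylinder at (12, 5) misses the remaining region (no effect) — boundary = 50.12 mm; the cylinder at (-0.5, 10.5) does not reach this height (z outside [1.5, 10]); Subtracting the remaining from the first: none of the subtracted shapes is present at this height, so that combined region is unchanged — boundary = 50.12 mm. So its perimeter = 50.12 mm. Layer 9 (z = 2.25): the r=8 cylinder gives a regular 24-gon of circumradius 8 (constant along its height) (perimeter = 2·24·8.000·sin(180°/24) = 50.12 mm); the r=2.5 cylinder at (12, 5) contributes a regular 24-gon of circumradius 2.5 (perimeter = 2·24·2.500·sin(180°/24) = 15.66 mm); After the difference (first − rest): starting from the r=8 cylinder, the r=2.5 cylinder at (12, 5) misses the remaining region (no effect) — boundary = 50.12 mm; the cylinder at (-0.5, 10.5): section is a regular 24-gon, circumradius r=12 (perimeter = 2·24·12.000·sin(180°/24) = 75.18 mm); Subtracting the remaining from the first: starting from the result so far, the r=12 cylinder at (-0.5, 10.5) partially overlaps it — only the 106.93 mm² overlap (of its 447.24 mm²) is removed, clipping the outline — boundary = 45.15 mm. So its perimeter = 45.15 mm. Layer 3 is larger (50.12 vs 45.15 mm).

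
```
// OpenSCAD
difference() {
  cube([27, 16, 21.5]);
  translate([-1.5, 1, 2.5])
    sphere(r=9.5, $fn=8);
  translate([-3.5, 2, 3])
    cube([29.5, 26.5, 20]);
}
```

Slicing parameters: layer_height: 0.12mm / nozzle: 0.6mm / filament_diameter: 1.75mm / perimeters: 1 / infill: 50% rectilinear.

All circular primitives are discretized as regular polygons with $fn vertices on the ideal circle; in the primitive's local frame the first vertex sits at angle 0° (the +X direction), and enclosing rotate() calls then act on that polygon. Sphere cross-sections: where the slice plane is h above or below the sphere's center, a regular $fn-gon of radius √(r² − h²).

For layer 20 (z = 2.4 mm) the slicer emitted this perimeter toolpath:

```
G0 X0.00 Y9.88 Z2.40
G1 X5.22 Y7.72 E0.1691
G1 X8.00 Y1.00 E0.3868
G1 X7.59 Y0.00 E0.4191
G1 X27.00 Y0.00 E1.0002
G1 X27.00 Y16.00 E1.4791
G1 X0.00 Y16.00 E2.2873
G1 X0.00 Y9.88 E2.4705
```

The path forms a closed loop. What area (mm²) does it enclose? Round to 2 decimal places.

374.15 mm²

Apply the shoelace formula to the sequence of (X, Y) vertices; enclosed area = 374.15 mm².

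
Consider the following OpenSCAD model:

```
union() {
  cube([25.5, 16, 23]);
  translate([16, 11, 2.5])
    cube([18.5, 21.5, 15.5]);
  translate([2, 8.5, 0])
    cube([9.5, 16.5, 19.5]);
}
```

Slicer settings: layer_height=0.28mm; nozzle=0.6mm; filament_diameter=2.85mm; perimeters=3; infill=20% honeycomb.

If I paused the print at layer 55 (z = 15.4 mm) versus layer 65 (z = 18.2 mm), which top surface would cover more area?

Layer 55 (z = 15.4): the cube (footprint 25.5×16) is included at this height (area 408.00 mm²); the cube at (16, 11) (footprint 18.5×21.5) is included at this height (area 397.75 mm²); the 9.5×16.5 cube at (2, 8.5) contributes its full rectangle (area 156.75 mm²); Combining (union): the regions partially overlap — summed areas 962.50 mm² minus the doubly-counted overlap 118.75 mm² gives 843.75 mm² — area = 843.75 mm². So its area = 843.75 mm². Layer 65 (z = 18.2): the cube is present — its section is the full 25.5×16 rectangle (area 408.00 mm²); the cube at (16, 11) is absent (z outside [2.5, 18]); the cube at (2, 8.5) (footprint 9.5×16.5) is included at this height (area 156.75 mm²); Taking the union: the regions partially overlap — summed areas 564.75 mm² minus the doubly-counted overlap 71.25 mm² gives 493.50 mm² — area = 493.50 mm². So its area = 493.50 mm². Layer 55 is larger (843.75 vs 493.50 mm²).

layer 55 (z = 15.4 mm)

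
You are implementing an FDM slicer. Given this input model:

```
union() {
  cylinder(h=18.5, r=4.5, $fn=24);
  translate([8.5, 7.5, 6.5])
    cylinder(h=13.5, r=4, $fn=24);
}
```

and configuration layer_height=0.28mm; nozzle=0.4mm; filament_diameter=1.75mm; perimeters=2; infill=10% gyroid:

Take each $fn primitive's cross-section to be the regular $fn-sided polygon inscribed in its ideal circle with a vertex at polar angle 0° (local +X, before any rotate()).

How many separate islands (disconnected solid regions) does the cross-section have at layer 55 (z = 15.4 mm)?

2

At z = 15.4 mm: the cylinder: section is a regular 24-gon, circumradius r=4.5; the r=4 cylinder at (8.5, 7.5) contributes a regular 24-gon of circumradius 4; Taking the union: the 2 present regions are separate (no shared area or edge), so areas and boundary lengths simply add and each stays a separate island — 2 connected regions. Overall, the cross-section has 2 separate islands. Island count = 2.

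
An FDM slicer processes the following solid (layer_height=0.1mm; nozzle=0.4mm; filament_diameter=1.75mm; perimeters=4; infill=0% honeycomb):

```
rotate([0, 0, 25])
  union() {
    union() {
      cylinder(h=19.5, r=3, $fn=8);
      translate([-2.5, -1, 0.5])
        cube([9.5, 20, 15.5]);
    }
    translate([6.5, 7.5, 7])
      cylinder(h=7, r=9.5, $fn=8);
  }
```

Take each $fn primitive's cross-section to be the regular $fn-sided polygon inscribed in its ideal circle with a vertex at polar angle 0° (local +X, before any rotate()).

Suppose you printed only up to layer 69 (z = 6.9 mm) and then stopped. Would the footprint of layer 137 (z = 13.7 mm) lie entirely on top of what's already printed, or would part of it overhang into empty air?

Compare the two slices. At z = 6.9: the r=3 cylinder contributes a regular 8-gon of circumradius 3 (area = (8/2)·3.000²·sin(360°/8) = 25.46 mm²); the cube at (-2.5, -1) (footprint 9.5×20) is included at this height (area 190.00 mm²); Taking the union: the regions partially overlap — summed areas 215.46 mm² minus the doubly-counted overlap 17.72 mm² gives 197.74 mm² — area = 197.74 mm²; the cylinder at (6.5, 7.5) is absent (z outside [7, 14]); Merging all regions: only the result so far is present, so the union is just that shape — area = 197.74 mm²; (whole slice rotated 25° about Z — lengths, areas and connectivity unchanged). At z = 13.7: the r=3 cylinder gives a regular 8-gon of circumradius 3 (constant along its height) (area = (8/2)·3.000²·sin(360°/8) = 25.46 mm²); the cube at (-2.5, -1) is present — its section is the full 9.5×20 rectangle (area 190.00 mm²); Merging all regions: the regions partially overlap — summed areas 215.46 mm² minus the doubly-counted overlap 17.72 mm² gives 197.74 mm² — area = 197.74 mm²; the cylinder at (6.5, 7.5): section is a regular 8-gon, circumradius r=9.5 (area = (8/2)·9.500²·sin(360°/8) = 255.27 mm²); Combining (union): the regions partially overlap — summed areas 453.00 mm² minus the doubly-counted overlap 134.77 mm² gives 318.23 mm² — area = 318.23 mm²; (whole slice rotated 25° about Z — lengths, areas and connectivity unchanged). Checking containment: at z = 13.7 the cross-section extends beyond the z = 6.9 cross-section by about 120.50 mm².

part overhangs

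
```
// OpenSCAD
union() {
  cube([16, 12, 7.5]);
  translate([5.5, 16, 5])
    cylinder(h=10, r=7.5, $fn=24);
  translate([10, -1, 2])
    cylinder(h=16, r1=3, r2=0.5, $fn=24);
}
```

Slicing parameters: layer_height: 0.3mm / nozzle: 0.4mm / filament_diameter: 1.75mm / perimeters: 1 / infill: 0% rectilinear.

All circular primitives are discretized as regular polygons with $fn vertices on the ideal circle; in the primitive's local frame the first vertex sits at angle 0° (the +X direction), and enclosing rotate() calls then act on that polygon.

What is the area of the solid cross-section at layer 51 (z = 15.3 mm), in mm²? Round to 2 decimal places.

2.64 mm²

At z = 15.3 mm: the cube does not reach this height (z outside [0, 7.5]); the cylinder at (5.5, 16) is not intersected at this z (z outside [5, 15]); the cone at (10, -1) (r1=3→r2=0.5) has section circumradius 0.922 here — a regular 24-gon (area = (24/2)·0.922²·sin(360°/24) = 2.64 mm²); Combining (union): only the cone at (10, -1) is present, so the union is just that shape — area = 2.64 mm². Overall, the cross-section is a single solid region. Net area = 2.64 mm².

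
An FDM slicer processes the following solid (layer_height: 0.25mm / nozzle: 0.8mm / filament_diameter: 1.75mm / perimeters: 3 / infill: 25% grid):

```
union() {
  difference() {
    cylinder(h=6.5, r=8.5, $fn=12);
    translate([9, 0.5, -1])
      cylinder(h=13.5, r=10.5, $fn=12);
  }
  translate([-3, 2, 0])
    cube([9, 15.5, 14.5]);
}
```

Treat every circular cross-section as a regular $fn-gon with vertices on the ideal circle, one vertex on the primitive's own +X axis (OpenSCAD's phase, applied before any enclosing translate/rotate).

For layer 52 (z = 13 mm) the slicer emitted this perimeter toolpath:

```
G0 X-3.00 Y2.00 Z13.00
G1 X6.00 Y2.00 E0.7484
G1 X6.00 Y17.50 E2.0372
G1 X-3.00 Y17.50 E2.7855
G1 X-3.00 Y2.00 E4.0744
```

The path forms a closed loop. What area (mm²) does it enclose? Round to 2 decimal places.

Apply the shoelace formula to the sequence of (X, Y) vertices; enclosed area = 139.50 mm².

139.50 mm²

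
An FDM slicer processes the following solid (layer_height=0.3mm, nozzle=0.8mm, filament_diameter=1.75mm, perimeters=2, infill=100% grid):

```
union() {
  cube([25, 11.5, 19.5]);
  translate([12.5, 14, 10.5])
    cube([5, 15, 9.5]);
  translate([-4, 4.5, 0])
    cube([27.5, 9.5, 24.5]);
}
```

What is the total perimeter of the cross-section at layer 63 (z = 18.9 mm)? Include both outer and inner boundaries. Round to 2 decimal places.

116.00 mm

At z = 18.9 mm: the 25×11.5 cube contributes its full rectangle (perimeter 73.00 mm); the 5×15 cube at (12.5, 14) contributes its full rectangle (perimeter 40.00 mm); the 27.5×9.5 cube at (-4, 4.5) contributes its full rectangle (perimeter 74.00 mm); Combining (union): the regions partially overlap (shared area 164.50 mm²), so the edge portions inside another operand are dropped and the merged outline is re-measured after clipping — boundary = 116.00 mm. Overall, the cross-section is a single solid region. Total boundary length (outer) = 116.00 mm.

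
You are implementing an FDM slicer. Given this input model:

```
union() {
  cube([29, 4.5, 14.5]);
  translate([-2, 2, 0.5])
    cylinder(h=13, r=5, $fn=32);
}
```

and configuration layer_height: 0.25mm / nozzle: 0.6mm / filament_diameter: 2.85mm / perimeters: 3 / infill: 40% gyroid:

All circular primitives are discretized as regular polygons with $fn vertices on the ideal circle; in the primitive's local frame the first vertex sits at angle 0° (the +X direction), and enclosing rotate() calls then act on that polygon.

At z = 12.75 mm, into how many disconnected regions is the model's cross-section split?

At z = 12.75 mm: the cube (footprint 29×4.5) is included at this height; the cylinder at (-2, 2): section is a regular 32-gon, circumradius r=5; Merging all regions: the regions partially overlap (shared area 12.61 mm²), so overlapping operands fuse into one piece — 1 connected region. The result has 1 disconnected region.

1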